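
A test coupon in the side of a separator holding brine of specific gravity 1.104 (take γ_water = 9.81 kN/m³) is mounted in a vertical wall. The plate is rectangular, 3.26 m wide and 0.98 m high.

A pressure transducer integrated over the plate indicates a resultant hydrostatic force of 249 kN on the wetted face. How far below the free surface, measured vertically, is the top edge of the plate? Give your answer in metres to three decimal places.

γ = 1.104 × 9.81 = 10.83024 kN/m³.
A = 3.26 × 0.98 = 3.1948 m².
From F = γ·h_c·A, the centroid depth is h_c = 249/(10.83024 × 3.1948) = 7.19644 m.
The centroid lies 0.98/2 = 0.49 m below the top edge, so the top edge sits at h_top = 7.19644 − 0.49 = 6.70644 m below the surface.

d_top ≈ 6.706 m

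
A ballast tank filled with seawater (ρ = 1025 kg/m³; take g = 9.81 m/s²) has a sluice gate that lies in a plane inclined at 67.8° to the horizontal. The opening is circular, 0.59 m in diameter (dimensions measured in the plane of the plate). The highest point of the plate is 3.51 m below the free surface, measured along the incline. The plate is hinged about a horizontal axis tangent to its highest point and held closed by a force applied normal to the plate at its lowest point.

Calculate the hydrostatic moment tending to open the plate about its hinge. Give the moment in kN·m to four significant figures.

γ = ρg = 1025 × 9.81 / 1000 = 10.05525 kN/m³.
Let θ = 67.8° be the plate's angle to the horizontal; measure y along the incline from where the plane meets the free surface. Vertical depth h = y·sinθ with sinθ = 0.925871.
The centroid is at the centre, 0.295 m below the top of the plate, so y_c = 3.51 + 0.295 = 3.805 m and h_c = 3.805 × 0.925871 = 3.52294 m.
A = π(0.295)² = 0.273397 m².
Resultant F = γ·h_c·A = 10.05525 × 3.52294 × 0.273397 = 9.68483 kN.
I_c = πr⁴/4 = π × 0.295⁴/4 = 0.0059481 m⁴.
Centre of pressure: y_p = y_c + I_c/(y_c·A) = 3.805 + 0.0059481/(3.805 × 0.273397) = 3.805 + 0.00571781 = 3.81072 m along the plane.
The resultant acts 0.295 + 0.00571781 = 0.300718 m (along the plate) below the hinge at the top edge, so the moment about the hinge is M = F × 0.300718 = 9.68483 × 0.300718 = 2.9124 kN·m.

M ≈ 2.912 kN·m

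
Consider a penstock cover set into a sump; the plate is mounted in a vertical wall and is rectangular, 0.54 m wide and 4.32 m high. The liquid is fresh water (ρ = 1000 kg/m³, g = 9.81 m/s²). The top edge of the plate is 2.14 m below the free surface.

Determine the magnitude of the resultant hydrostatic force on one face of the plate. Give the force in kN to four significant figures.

γ = ρg = 1000 × 9.81 = 9810 N/m³ = 9.81 kN/m³.
The centroid lies 4.32/2 = 2.16 m below the top edge, so the centroid depth is h_c = 2.14 + 2.16 = 4.3 m.
A = 0.54 × 4.32 = 2.3328 m².
Resultant F = γ·h_c·A = 9.81 × 4.3 × 2.3328 = 98.4045 kN.

F ≈ 98.40 kN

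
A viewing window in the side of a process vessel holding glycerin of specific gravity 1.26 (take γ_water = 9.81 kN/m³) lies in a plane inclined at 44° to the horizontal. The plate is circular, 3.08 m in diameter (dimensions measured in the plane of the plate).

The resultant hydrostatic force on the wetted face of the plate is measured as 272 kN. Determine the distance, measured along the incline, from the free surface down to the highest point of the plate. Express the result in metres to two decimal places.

γ = 1.26 × 9.81 = 12.3606 kN/m³.
A = π(1.54)² = 7.4506 m².
From F = γ·h_c·A, the centroid depth is h_c = 272/(12.3606 × 7.4506) = 2.95351 m.
Let θ = 44° be the plate's angle to the horizontal; measure y along the incline from where the plane meets the free surface. Vertical depth h = y·sinθ with sinθ = 0.694658.
Along the incline, y_c = h_c/sinθ = 2.95351/0.694658 = 4.25175 m.
The centroid is at the centre, 1.54 m below the top of the plate, so the highest point sits at y_top = 4.25175 − 1.54 = 2.71175 m along the incline.

y_top ≈ 2.71 m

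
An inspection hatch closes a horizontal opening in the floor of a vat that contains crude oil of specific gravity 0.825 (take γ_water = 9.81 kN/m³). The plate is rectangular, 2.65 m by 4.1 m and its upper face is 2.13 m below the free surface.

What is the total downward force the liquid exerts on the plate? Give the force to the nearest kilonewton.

γ = 0.825 × 9.81 = 8.09325 kN/m³.
The plate is horizontal, so pressure is uniform at p = γ·h = 8.09325 × 2.13 = 17.2386 kN/m².
A = 2.65 × 4.1 = 10.865 m².
F = p·A = 17.2386 × 10.865 = 187.297 kN.

F ≈ 187 kN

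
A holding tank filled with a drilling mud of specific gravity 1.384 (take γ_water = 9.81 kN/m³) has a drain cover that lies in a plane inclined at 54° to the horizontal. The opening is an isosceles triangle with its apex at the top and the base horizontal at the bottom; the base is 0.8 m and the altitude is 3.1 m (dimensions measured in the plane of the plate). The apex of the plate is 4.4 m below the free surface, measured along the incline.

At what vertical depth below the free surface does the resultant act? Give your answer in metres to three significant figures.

γ = 1.384 × 9.81 = 13.57704 kN/m³.
Let θ = 54° be the plate's angle to the horizontal; measure y along the incline from where the plane meets the free surface. Vertical depth h = y·sinθ with sinθ = 0.809017.
With the apex up, the centroid sits 2h/3 = 2 × 3.1/3 = 2.06667 m below the apex, so y_c = 4.4 + 2.06667 = 6.46667 m and h_c = 6.46667 × 0.809017 = 5.23165 m.
A = ½ × 0.8 × 3.1 = 1.24 m².
Resultant F = γ·h_c·A = 13.57704 × 5.23165 × 1.24 = 88.0776 kN.
I_c = b·h³/36 = 0.8 × 3.1³/36 = 0.662022 m⁴.
Centre of pressure: y_p = y_c + I_c/(y_c·A) = 6.46667 + 0.662022/(6.46667 × 1.24) = 6.46667 + 0.0825601 = 6.54923 m along the plane.
Vertically, h_p = y_p·sinθ = 6.54923 × 0.809017 = 5.29844 m.

h_p = 5.30 m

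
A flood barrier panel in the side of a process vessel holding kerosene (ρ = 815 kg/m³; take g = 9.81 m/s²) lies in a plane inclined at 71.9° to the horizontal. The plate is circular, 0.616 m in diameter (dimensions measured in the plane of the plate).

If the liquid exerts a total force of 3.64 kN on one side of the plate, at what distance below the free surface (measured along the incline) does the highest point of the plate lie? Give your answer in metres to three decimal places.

y_top ≈ 1.299 m

γ = ρg = 815 × 9.81 / 1000 = 7.99515 kN/m³.
A = π(0.308)² = 0.298024 m².
From F = γ·h_c·A, the centroid depth is h_c = 3.64/(7.99515 × 0.298024) = 1.52765 m.
Let θ = 71.9° be the plate's angle to the horizontal; measure y along the incline from where the plane meets the free surface. Vertical depth h = y·sinθ with sinθ = 0.950516.
Along the incline, y_c = h_c/sinθ = 1.52765/0.950516 = 1.60718 m.
The centroid is at the centre, 0.308 m below the top of the plate, so the highest point sits at y_top = 1.60718 − 0.308 = 1.29918 m along the incline.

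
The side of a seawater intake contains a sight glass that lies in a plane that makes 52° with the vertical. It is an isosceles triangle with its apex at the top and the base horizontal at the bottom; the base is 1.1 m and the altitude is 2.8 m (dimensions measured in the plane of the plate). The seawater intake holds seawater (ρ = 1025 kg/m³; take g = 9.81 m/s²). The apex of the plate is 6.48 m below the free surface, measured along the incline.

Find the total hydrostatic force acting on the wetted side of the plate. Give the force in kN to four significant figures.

F ≈ 79.57 kN

γ = ρg = 1025 × 9.81 / 1000 = 10.05525 kN/m³.
The plate makes 52° with the vertical, i.e. θ = 90° − 52° = 38° to the horizontal. Measuring y along the incline from the free-surface line, vertical depth h = y·sinθ with sinθ = 0.615661.
With the apex up, the centroid sits 2h/3 = 2 × 2.8/3 = 1.86667 m below the apex, so y_c = 6.48 + 1.86667 = 8.34667 m and h_c = 8.34667 × 0.615661 = 5.13872 m.
A = ½ × 1.1 × 2.8 = 1.54 m².
Resultant F = γ·h_c·A = 10.05525 × 5.13872 × 1.54 = 79.5735 kN.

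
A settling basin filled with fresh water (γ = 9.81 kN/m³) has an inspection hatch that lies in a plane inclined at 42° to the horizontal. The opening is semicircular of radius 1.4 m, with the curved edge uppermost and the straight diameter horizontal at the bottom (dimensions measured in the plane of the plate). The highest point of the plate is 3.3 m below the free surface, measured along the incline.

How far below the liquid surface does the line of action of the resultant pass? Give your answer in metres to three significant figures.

γ = 9.81 kN/m³.
Let θ = 42° be the plate's angle to the horizontal; measure y along the incline from where the plane meets the free surface. Vertical depth h = y·sinθ with sinθ = 0.669131.
The centroid lies 4r/(3π) = 0.594178 m above the diameter, so r − 4r/(3π) = 1.4 − 0.594178 = 0.805822 m below the topmost point, so y_c = 3.3 + 0.805822 = 4.10582 m and h_c = 4.10582 × 0.669131 = 2.74733 m.
A = πr²/2 = π × 1.4²/2 = 3.07876 m².
Resultant F = γ·h_c·A = 9.81 × 2.74733 × 3.07876 = 82.9766 kN.
I_c = (π/8 − 8/(9π))·r⁴ = 0.109757 × 1.4⁴ = 0.421642 m⁴.
Centre of pressure: y_p = y_c + I_c/(y_c·A) = 4.10582 + 0.421642/(4.10582 × 3.07876) = 4.10582 + 0.0333556 = 4.13918 m along the plane.
Vertically, h_p = y_p·sinθ = 4.13918 × 0.669131 = 2.76965 m.

h_p = 2.77 m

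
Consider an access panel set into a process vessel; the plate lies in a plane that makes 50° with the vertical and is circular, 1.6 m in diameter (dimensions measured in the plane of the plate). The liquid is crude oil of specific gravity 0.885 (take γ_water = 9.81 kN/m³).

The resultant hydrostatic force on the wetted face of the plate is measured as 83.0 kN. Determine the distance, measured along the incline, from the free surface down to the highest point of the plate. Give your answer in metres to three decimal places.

γ = 0.885 × 9.81 = 8.68185 kN/m³.
A = π(0.8)² = 2.01062 m².
From F = γ·h_c·A, the centroid depth is h_c = 83.0/(8.68185 × 2.01062) = 4.75484 m.
The plate makes 50° with the vertical, i.e. θ = 90° − 50° = 40° to the horizontal. Measuring y along the incline from the free-surface line, vertical depth h = y·sinθ with sinθ = 0.642788.
Along the incline, y_c = h_c/sinθ = 4.75484/0.642788 = 7.39721 m.
The centroid is at the centre, 0.8 m below the top of the plate, so the highest point sits at y_top = 7.39721 − 0.8 = 6.59721 m along the incline.

y_top ≈ 6.597 m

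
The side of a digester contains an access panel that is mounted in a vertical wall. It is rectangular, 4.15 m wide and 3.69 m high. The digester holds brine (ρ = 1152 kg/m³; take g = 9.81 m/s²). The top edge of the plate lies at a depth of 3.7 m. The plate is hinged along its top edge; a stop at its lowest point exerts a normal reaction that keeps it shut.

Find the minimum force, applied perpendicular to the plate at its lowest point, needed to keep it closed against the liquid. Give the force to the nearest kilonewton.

P ≈ 533 kN

γ = ρg = 1152 × 9.81 / 1000 = 11.30112 kN/m³.
The centroid lies 3.69/2 = 1.845 m below the top edge, so the centroid depth is h_c = 3.7 + 1.845 = 5.545 m.
A = 4.15 × 3.69 = 15.3135 m².
Resultant F = γ·h_c·A = 11.30112 × 5.545 × 15.3135 = 959.616 kN.
I_c = b·h³/12 = 4.15 × 3.69³/12 = 17.3758 m⁴.
Centre of pressure: y_p = y_c + I_c/(y_c·A) = 5.545 + 17.3758/(5.545 × 15.3135) = 5.545 + 0.20463 = 5.74963 m along the plane.
The resultant acts 1.845 + 0.20463 = 2.04963 m (along the plate) below the hinge at the top edge, so the moment about the hinge is M = F × 2.04963 = 959.616 × 2.04963 = 1966.86 kN·m.
A normal force at the bottom, 3.69 m from the hinge, must supply this moment: P = 1966.86/3.69 = 533.024 kN.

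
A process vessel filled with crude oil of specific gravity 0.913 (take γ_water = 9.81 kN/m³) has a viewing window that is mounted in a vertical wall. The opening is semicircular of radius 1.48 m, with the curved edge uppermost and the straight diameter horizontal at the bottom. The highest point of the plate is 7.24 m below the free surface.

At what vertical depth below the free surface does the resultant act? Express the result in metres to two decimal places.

h_p = 8.11 m

γ = 0.913 × 9.81 = 8.95653 kN/m³.
The centroid lies 4r/(3π) = 0.628132 m above the diameter, so r − 4r/(3π) = 1.48 − 0.628132 = 0.851868 m below the topmost point, so the centroid depth is h_c = 7.24 + 0.851868 = 8.09187 m.
A = πr²/2 = π × 1.48²/2 = 3.44067 m².
Resultant F = γ·h_c·A = 8.95653 × 8.09187 × 3.44067 = 249.363 kN.
I_c = (π/8 − 8/(9π))·r⁴ = 0.109757 × 1.48⁴ = 0.526598 m⁴.
Centre of pressure: y_p = y_c + I_c/(y_c·A) = 8.09187 + 0.526598/(8.09187 × 3.44067) = 8.09187 + 0.0189142 = 8.11078 m along the plane.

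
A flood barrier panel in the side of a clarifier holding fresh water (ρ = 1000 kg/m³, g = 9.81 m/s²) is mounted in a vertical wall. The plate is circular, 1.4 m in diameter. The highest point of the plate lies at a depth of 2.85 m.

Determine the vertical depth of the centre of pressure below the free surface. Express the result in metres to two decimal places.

γ = ρg = 1000 × 9.81 = 9810 N/m³ = 9.81 kN/m³.
The centroid is at the centre, 0.7 m below the top of the plate, so the centroid depth is h_c = 2.85 + 0.7 = 3.55 m.
A = π(0.7)² = 1.53938 m².
Resultant F = γ·h_c·A = 9.81 × 3.55 × 1.53938 = 53.6097 kN.
I_c = πr⁴/4 = π × 0.7⁴/4 = 0.188574 m⁴.
Centre of pressure: y_p = y_c + I_c/(y_c·A) = 3.55 + 0.188574/(3.55 × 1.53938) = 3.55 + 0.034507 = 3.58451 m along the plane.

h_p = 3.58 m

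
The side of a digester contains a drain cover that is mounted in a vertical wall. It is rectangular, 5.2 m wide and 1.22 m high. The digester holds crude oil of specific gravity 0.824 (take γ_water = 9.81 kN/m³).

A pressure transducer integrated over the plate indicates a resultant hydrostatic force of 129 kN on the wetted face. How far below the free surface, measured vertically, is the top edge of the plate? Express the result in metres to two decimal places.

γ = 0.824 × 9.81 = 8.08344 kN/m³.
A = 5.2 × 1.22 = 6.344 m².
From F = γ·h_c·A, the centroid depth is h_c = 129/(8.08344 × 6.344) = 2.51553 m.
The centroid lies 1.22/2 = 0.61 m below the top edge, so the top edge sits at h_top = 2.51553 − 0.61 = 1.90553 m below the surface.

d_top ≈ 1.91 m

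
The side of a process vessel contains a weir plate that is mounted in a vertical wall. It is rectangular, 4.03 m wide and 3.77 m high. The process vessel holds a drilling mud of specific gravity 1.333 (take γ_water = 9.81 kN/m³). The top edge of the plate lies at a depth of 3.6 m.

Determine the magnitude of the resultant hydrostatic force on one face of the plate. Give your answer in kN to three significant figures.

F ≈ 1090 kN

γ = 1.333 × 9.81 = 13.07673 kN/m³.
The centroid lies 3.77/2 = 1.885 m below the top edge, so the centroid depth is h_c = 3.6 + 1.885 = 5.485 m.
A = 4.03 × 3.77 = 15.1931 m².
Resultant F = γ·h_c·A = 13.07673 × 5.485 × 15.1931 = 1089.74 kN.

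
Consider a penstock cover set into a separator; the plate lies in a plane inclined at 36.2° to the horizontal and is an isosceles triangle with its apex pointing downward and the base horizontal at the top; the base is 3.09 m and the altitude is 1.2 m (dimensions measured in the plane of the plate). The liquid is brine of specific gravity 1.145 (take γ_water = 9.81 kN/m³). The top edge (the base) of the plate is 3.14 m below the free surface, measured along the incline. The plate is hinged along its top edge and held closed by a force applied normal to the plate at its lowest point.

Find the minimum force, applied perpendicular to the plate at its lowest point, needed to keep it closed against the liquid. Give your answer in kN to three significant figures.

P ≈ 15.3 kN

γ = 1.145 × 9.81 = 11.23245 kN/m³.
Let θ = 36.2° be the plate's angle to the horizontal; measure y along the incline from where the plane meets the free surface. Vertical depth h = y·sinθ with sinθ = 0.590606.
With the apex down, the centroid sits h/3 = 1.2/3 = 0.4 m below the base (the top edge), so y_c = 3.14 + 0.4 = 3.54 m and h_c = 3.54 × 0.590606 = 2.09075 m.
A = ½ × 3.09 × 1.2 = 1.854 m².
Resultant F = γ·h_c·A = 11.23245 × 2.09075 × 1.854 = 43.5398 kN.
I_c = b·h³/36 = 3.09 × 1.2³/36 = 0.14832 m⁴.
Centre of pressure: y_p = y_c + I_c/(y_c·A) = 3.54 + 0.14832/(3.54 × 1.854) = 3.54 + 0.0225989 = 3.5626 m along the plane.
The resultant acts 0.4 + 0.0225989 = 0.422599 m (along the plate) below the hinge at the top edge, so the moment about the hinge is M = F × 0.422599 = 43.5398 × 0.422599 = 18.3999 kN·m.
A normal force at the bottom, 1.2 m from the hinge, must supply this moment: P = 18.3999/1.2 = 15.3332 kN.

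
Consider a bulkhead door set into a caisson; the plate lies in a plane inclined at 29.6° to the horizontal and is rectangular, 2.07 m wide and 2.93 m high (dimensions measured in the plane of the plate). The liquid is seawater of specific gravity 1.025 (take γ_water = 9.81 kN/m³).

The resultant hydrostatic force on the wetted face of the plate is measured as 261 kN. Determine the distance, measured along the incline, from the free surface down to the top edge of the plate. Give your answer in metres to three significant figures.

y_top ≈ 7.20 m

γ = 1.025 × 9.81 = 10.05525 kN/m³.
A = 2.07 × 2.93 = 6.0651 m².
From F = γ·h_c·A, the centroid depth is h_c = 261/(10.05525 × 6.0651) = 4.27966 m.
Let θ = 29.6° be the plate's angle to the horizontal; measure y along the incline from where the plane meets the free surface. Vertical depth h = y·sinθ with sinθ = 0.493942.
Along the incline, y_c = h_c/sinθ = 4.27966/0.493942 = 8.6643 m.
The centroid lies 2.93/2 = 1.465 m below the top edge, so the top edge sits at y_top = 8.6643 − 1.465 = 7.1993 m along the incline.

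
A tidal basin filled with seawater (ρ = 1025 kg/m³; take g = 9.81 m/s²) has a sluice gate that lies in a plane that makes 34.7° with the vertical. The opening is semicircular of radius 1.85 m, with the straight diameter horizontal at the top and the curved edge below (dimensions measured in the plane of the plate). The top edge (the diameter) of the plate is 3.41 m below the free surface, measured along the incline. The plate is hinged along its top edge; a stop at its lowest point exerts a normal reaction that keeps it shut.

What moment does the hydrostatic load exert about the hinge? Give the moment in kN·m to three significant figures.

γ = ρg = 1025 × 9.81 / 1000 = 10.05525 kN/m³.
The plate makes 34.7° with the vertical, i.e. θ = 90° − 34.7° = 55.3° to the horizontal. Measuring y along the incline from the free-surface line, vertical depth h = y·sinθ with sinθ = 0.822144.
The centroid of a semicircle lies 4r/(3π) = 0.785164 m from the diameter, here below the top edge, so y_c = 3.41 + 0.785164 = 4.19516 m and h_c = 4.19516 × 0.822144 = 3.44903 m.
A = πr²/2 = π × 1.85²/2 = 5.37605 m².
Resultant F = γ·h_c·A = 10.05525 × 3.44903 × 5.37605 = 186.446 kN.
I_c = (π/8 − 8/(9π))·r⁴ = 0.109757 × 1.85⁴ = 1.28564 m⁴.
Centre of pressure: y_p = y_c + I_c/(y_c·A) = 4.19516 + 1.28564/(4.19516 × 5.37605) = 4.19516 + 0.0570043 = 4.25216 m along the plane.
The resultant acts 0.785164 + 0.0570043 = 0.842168 m (along the plate) below the hinge at the top edge, so the moment about the hinge is M = F × 0.842168 = 186.446 × 0.842168 = 157.019 kN·m.

M ≈ 157 kN·m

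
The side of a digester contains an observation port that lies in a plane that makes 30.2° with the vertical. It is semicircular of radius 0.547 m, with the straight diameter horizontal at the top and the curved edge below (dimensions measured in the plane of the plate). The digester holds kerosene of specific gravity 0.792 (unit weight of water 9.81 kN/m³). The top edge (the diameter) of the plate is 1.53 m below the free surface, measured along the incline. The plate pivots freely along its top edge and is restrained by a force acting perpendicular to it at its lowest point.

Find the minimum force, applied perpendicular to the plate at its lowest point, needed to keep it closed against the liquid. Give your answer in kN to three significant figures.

P ≈ 2.48 kN

γ = 0.792 × 9.81 = 7.76952 kN/m³.
The plate makes 30.2° with the vertical, i.e. θ = 90° − 30.2° = 59.8° to the horizontal. Measuring y along the incline from the free-surface line, vertical depth h = y·sinθ with sinθ = 0.864275.
The centroid of a semicircle lies 4r/(3π) = 0.232154 m from the diameter, here below the top edge, so y_c = 1.53 + 0.232154 = 1.76215 m and h_c = 1.76215 × 0.864275 = 1.52298 m.
A = πr²/2 = π × 0.547²/2 = 0.469996 m².
Resultant F = γ·h_c·A = 7.76952 × 1.52298 × 0.469996 = 5.56138 kN.
I_c = (π/8 − 8/(9π))·r⁴ = 0.109757 × 0.547⁴ = 0.00982611 m⁴.
Centre of pressure: y_p = y_c + I_c/(y_c·A) = 1.76215 + 0.00982611/(1.76215 × 0.469996) = 1.76215 + 0.0118644 = 1.77401 m along the plane.
The resultant acts 0.232154 + 0.0118644 = 0.244018 m (along the plate) below the hinge at the top edge, so the moment about the hinge is M = F × 0.244018 = 5.56138 × 0.244018 = 1.35708 kN·m.
A normal force at the bottom, 0.547 m from the hinge, must supply this moment: P = 1.35708/0.547 = 2.48095 kN.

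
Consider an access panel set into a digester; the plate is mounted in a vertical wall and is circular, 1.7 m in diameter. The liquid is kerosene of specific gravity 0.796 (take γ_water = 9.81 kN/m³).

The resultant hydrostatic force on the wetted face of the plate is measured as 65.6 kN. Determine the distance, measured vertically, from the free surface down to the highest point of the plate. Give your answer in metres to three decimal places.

d_top ≈ 2.851 m

γ = 0.796 × 9.81 = 7.80876 kN/m³.
A = π(0.85)² = 2.2698 m².
From F = γ·h_c·A, the centroid depth is h_c = 65.6/(7.80876 × 2.2698) = 3.70113 m.
The centroid is at the centre, 0.85 m below the top of the plate, so the highest point sits at h_top = 3.70113 − 0.85 = 2.85113 m below the surface.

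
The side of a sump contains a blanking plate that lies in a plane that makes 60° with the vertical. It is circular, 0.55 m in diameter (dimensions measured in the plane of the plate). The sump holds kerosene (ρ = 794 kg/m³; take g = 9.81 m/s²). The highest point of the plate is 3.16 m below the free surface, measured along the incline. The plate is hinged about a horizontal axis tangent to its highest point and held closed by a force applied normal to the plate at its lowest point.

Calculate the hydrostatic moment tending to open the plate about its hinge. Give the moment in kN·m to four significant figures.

γ = ρg = 794 × 9.81 / 1000 = 7.78914 kN/m³.
The plate makes 60° with the vertical, i.e. θ = 90° − 60° = 30° to the horizontal. Measuring y along the incline from the free-surface line, vertical depth h = y·sinθ with sinθ = 0.500000.
The centroid is at the centre, 0.275 m below the top of the plate, so y_c = 3.16 + 0.275 = 3.435 m and h_c = 3.435 × 0.500000 = 1.7175 m.
A = π(0.275)² = 0.237583 m².
Resultant F = γ·h_c·A = 7.78914 × 1.7175 × 0.237583 = 3.17835 kN.
I_c = πr⁴/4 = π × 0.275⁴/4 = 0.0044918 m⁴.
Centre of pressure: y_p = y_c + I_c/(y_c·A) = 3.435 + 0.0044918/(3.435 × 0.237583) = 3.435 + 0.005504 = 3.4405 m along the plane.
The resultant acts 0.275 + 0.005504 = 0.280504 m (along the plate) below the hinge at the top edge, so the moment about the hinge is M = F × 0.280504 = 3.17835 × 0.280504 = 0.89154 kN·m.

M ≈ 0.8915 kN·m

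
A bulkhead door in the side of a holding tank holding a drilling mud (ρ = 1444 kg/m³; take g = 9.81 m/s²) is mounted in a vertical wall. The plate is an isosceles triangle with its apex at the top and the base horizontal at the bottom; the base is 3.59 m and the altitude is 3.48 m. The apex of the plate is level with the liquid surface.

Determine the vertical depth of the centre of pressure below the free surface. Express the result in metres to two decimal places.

γ = ρg = 1444 × 9.81 / 1000 = 14.16564 kN/m³.
With the apex up, the centroid sits 2h/3 = 2 × 3.48/3 = 2.32 m below the apex, so the centroid depth is h_c = 2.32 m.
A = ½ × 3.59 × 3.48 = 6.2466 m².
Resultant F = γ·h_c·A = 14.16564 × 2.32 × 6.2466 = 205.29 kN.
I_c = b·h³/36 = 3.59 × 3.48³/36 = 4.20271 m⁴.
Centre of pressure: y_p = y_c + I_c/(y_c·A) = 2.32 + 4.20271/(2.32 × 6.2466) = 2.32 + 0.29 = 2.61 m along the plane.

h_p = 2.61 m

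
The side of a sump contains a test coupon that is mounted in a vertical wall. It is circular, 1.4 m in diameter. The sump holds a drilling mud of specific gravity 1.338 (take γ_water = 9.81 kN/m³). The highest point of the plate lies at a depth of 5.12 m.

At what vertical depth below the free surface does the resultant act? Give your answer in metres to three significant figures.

h_p = 5.84 m

γ = 1.338 × 9.81 = 13.12578 kN/m³.
The centroid is at the centre, 0.7 m below the top of the plate, so the centroid depth is h_c = 5.12 + 0.7 = 5.82 m.
A = π(0.7)² = 1.53938 m².
Resultant F = γ·h_c·A = 13.12578 × 5.82 × 1.53938 = 117.596 kN.
I_c = πr⁴/4 = π × 0.7⁴/4 = 0.188574 m⁴.
Centre of pressure: y_p = y_c + I_c/(y_c·A) = 5.82 + 0.188574/(5.82 × 1.53938) = 5.82 + 0.0210481 = 5.84105 m along the plane.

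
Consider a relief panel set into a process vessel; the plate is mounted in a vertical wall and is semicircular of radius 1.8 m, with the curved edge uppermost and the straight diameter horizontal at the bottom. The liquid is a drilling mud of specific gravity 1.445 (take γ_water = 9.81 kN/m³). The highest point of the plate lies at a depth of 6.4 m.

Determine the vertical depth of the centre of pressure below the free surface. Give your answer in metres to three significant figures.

h_p = 7.47 m

γ = 1.445 × 9.81 = 14.17545 kN/m³.
The centroid lies 4r/(3π) = 0.763944 m above the diameter, so r − 4r/(3π) = 1.8 − 0.763944 = 1.03606 m below the topmost point, so the centroid depth is h_c = 6.4 + 1.03606 = 7.43606 m.
A = πr²/2 = π × 1.8²/2 = 5.08938 m².
Resultant F = γ·h_c·A = 14.17545 × 7.43606 × 5.08938 = 536.469 kN.
I_c = (π/8 − 8/(9π))·r⁴ = 0.109757 × 1.8⁴ = 1.15219 m⁴.
Centre of pressure: y_p = y_c + I_c/(y_c·A) = 7.43606 + 1.15219/(7.43606 × 5.08938) = 7.43606 + 0.030445 = 7.46651 m along the plane.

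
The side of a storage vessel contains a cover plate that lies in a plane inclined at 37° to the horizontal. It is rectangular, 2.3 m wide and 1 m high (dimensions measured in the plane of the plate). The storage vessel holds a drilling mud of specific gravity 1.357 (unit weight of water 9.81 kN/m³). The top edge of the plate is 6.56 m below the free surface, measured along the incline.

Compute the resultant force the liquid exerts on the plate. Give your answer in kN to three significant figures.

F ≈ 130 kN

γ = 1.357 × 9.81 = 13.31217 kN/m³.
Let θ = 37° be the plate's angle to the horizontal; measure y along the incline from where the plane meets the free surface. Vertical depth h = y·sinθ with sinθ = 0.601815.
The centroid lies 1/2 = 0.5 m below the top edge, so y_c = 6.56 + 0.5 = 7.06 m and h_c = 7.06 × 0.601815 = 4.24881 m.
A = 2.3 × 1 = 2.3 m².
Resultant F = γ·h_c·A = 13.31217 × 4.24881 × 2.3 = 130.09 kN.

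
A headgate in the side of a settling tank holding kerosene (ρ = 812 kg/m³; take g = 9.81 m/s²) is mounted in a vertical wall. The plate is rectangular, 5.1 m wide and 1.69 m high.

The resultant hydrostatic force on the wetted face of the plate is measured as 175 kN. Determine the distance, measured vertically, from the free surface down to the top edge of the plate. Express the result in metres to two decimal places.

d_top ≈ 1.70 m

γ = ρg = 812 × 9.81 / 1000 = 7.96572 kN/m³.
A = 5.1 × 1.69 = 8.619 m².
From F = γ·h_c·A, the centroid depth is h_c = 175/(7.96572 × 8.619) = 2.54892 m.
The centroid lies 1.69/2 = 0.845 m below the top edge, so the top edge sits at h_top = 2.54892 − 0.845 = 1.70392 m below the surface.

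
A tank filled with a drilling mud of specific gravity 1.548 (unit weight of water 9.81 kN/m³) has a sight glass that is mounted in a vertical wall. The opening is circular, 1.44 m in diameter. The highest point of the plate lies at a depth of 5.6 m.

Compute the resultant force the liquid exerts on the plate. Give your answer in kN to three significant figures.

γ = 1.548 × 9.81 = 15.18588 kN/m³.
The centroid is at the centre, 0.72 m below the top of the plate, so the centroid depth is h_c = 5.6 + 0.72 = 6.32 m.
A = π(0.72)² = 1.6286 m².
Resultant F = γ·h_c·A = 15.18588 × 6.32 × 1.6286 = 156.304 kN.

F ≈ 156 kN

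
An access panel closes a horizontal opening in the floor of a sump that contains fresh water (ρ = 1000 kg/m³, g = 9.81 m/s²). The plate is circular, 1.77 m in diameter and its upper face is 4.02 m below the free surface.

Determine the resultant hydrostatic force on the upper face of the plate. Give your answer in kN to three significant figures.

F ≈ 97.0 kN

γ = ρg = 1000 × 9.81 = 9810 N/m³ = 9.81 kN/m³.
The plate is horizontal, so pressure is uniform at p = γ·h = 9.81 × 4.02 = 39.4362 kN/m².
A = π(0.885)² = 2.46057 m².
F = p·A = 39.4362 × 2.46057 = 97.0355 kN.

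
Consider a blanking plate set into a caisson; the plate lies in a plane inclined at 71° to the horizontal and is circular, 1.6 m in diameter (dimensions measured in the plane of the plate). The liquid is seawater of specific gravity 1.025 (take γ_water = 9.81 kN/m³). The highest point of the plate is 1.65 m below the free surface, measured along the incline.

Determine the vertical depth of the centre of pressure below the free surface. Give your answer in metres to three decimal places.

γ = 1.025 × 9.81 = 10.05525 kN/m³.
Let θ = 71° be the plate's angle to the horizontal; measure y along the incline from where the plane meets the free surface. Vertical depth h = y·sinθ with sinθ = 0.945519.
The centroid is at the centre, 0.8 m below the top of the plate, so y_c = 1.65 + 0.8 = 2.45 m and h_c = 2.45 × 0.945519 = 2.31652 m.
A = π(0.8)² = 2.01062 m².
Resultant F = γ·h_c·A = 10.05525 × 2.31652 × 2.01062 = 46.8337 kN.
I_c = πr⁴/4 = π × 0.8⁴/4 = 0.321699 m⁴.
Centre of pressure: y_p = y_c + I_c/(y_c·A) = 2.45 + 0.321699/(2.45 × 2.01062) = 2.45 + 0.0653061 = 2.51531 m along the plane.
Vertically, h_p = y_p·sinθ = 2.51531 × 0.945519 = 2.37827 m.

h_p = 2.378 m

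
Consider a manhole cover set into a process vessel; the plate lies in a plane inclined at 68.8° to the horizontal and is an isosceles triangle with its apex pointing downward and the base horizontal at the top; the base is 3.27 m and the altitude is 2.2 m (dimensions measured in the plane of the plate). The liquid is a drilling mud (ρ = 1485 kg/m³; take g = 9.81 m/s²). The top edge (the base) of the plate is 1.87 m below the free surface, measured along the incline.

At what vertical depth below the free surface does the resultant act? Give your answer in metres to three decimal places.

γ = ρg = 1485 × 9.81 / 1000 = 14.56785 kN/m³.
Let θ = 68.8° be the plate's angle to the horizontal; measure y along the incline from where the plane meets the free surface. Vertical depth h = y·sinθ with sinθ = 0.932324.
With the apex down, the centroid sits h/3 = 2.2/3 = 0.733333 m below the base (the top edge), so y_c = 1.87 + 0.733333 = 2.60333 m and h_c = 2.60333 × 0.932324 = 2.42715 m.
A = ½ × 3.27 × 2.2 = 3.597 m².
Resultant F = γ·h_c·A = 14.56785 × 2.42715 × 3.597 = 127.184 kN.
I_c = b·h³/36 = 3.27 × 2.2³/36 = 0.967193 m⁴.
Centre of pressure: y_p = y_c + I_c/(y_c·A) = 2.60333 + 0.967193/(2.60333 × 3.597) = 2.60333 + 0.103286 = 2.70662 m along the plane.
Vertically, h_p = y_p·sinθ = 2.70662 × 0.932324 = 2.52345 m.

h_p = 2.523 m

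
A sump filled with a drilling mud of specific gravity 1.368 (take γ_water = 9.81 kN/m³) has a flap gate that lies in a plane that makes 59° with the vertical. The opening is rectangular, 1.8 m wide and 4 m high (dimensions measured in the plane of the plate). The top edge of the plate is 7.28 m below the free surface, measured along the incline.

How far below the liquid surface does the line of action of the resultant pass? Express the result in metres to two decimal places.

h_p = 4.85 m

γ = 1.368 × 9.81 = 13.42008 kN/m³.
The plate makes 59° with the vertical, i.e. θ = 90° − 59° = 31° to the horizontal. Measuring y along the incline from the free-surface line, vertical depth h = y·sinθ with sinθ = 0.515038.
The centroid lies 4/2 = 2 m below the top edge, so y_c = 7.28 + 2 = 9.28 m and h_c = 9.28 × 0.515038 = 4.77955 m.
A = 1.8 × 4 = 7.2 m².
Resultant F = γ·h_c·A = 13.42008 × 4.77955 × 7.2 = 461.822 kN.
I_c = b·h³/12 = 1.8 × 4³/12 = 9.6 m⁴.
Centre of pressure: y_p = y_c + I_c/(y_c·A) = 9.28 + 9.6/(9.28 × 7.2) = 9.28 + 0.143678 = 9.42368 m along the plane.
Vertically, h_p = y_p·sinθ = 9.42368 × 0.515038 = 4.85355 m.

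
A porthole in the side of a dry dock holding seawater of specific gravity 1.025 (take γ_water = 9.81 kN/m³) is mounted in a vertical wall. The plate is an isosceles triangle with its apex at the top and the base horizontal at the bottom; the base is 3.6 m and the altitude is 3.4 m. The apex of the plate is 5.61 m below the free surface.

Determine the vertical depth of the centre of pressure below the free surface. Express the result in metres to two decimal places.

γ = 1.025 × 9.81 = 10.05525 kN/m³.
With the apex up, the centroid sits 2h/3 = 2 × 3.4/3 = 2.26667 m below the apex, so the centroid depth is h_c = 5.61 + 2.26667 = 7.87667 m.
A = ½ × 3.6 × 3.4 = 6.12 m².
Resultant F = γ·h_c·A = 10.05525 × 7.87667 × 6.12 = 484.716 kN.
I_c = b·h³/36 = 3.6 × 3.4³/36 = 3.9304 m⁴.
Centre of pressure: y_p = y_c + I_c/(y_c·A) = 7.87667 + 3.9304/(7.87667 × 6.12) = 7.87667 + 0.0815347 = 7.9582 m along the plane.

h_p = 7.96 m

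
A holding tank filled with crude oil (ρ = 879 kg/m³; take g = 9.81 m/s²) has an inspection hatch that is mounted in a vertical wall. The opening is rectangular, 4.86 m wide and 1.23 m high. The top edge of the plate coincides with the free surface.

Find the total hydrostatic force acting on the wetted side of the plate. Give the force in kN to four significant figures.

F ≈ 31.70 kN

γ = ρg = 879 × 9.81 / 1000 = 8.62299 kN/m³.
The centroid lies 1.23/2 = 0.615 m below the top edge, so the centroid depth is h_c = 0.615 m.
A = 4.86 × 1.23 = 5.9778 m².
Resultant F = γ·h_c·A = 8.62299 × 0.615 × 5.9778 = 31.7011 kN.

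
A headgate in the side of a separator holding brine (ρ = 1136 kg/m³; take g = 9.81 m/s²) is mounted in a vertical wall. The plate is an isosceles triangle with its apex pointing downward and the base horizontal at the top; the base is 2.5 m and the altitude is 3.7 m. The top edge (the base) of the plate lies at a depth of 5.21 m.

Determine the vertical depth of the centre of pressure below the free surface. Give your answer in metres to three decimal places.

γ = ρg = 1136 × 9.81 / 1000 = 11.14416 kN/m³.
With the apex down, the centroid sits h/3 = 3.7/3 = 1.23333 m below the base (the top edge), so the centroid depth is h_c = 5.21 + 1.23333 = 6.44333 m.
A = ½ × 2.5 × 3.7 = 4.625 m².
Resultant F = γ·h_c·A = 11.14416 × 6.44333 × 4.625 = 332.1 kN.
I_c = b·h³/36 = 2.5 × 3.7³/36 = 3.51757 m⁴.
Centre of pressure: y_p = y_c + I_c/(y_c·A) = 6.44333 + 3.51757/(6.44333 × 4.625) = 6.44333 + 0.118038 = 6.56137 m along the plane.

h_p = 6.561 m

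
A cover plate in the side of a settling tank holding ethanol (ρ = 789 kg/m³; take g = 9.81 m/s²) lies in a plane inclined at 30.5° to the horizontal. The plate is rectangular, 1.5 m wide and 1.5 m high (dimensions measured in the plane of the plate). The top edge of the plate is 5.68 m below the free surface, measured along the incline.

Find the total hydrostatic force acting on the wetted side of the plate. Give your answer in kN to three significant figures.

γ = ρg = 789 × 9.81 / 1000 = 7.74009 kN/m³.
Let θ = 30.5° be the plate's angle to the horizontal; measure y along the incline from where the plane meets the free surface. Vertical depth h = y·sinθ with sinθ = 0.507538.
The centroid lies 1.5/2 = 0.75 m below the top edge, so y_c = 5.68 + 0.75 = 6.43 m and h_c = 6.43 × 0.507538 = 3.26347 m.
A = 1.5 × 1.5 = 2.25 m².
Resultant F = γ·h_c·A = 7.74009 × 3.26347 × 2.25 = 56.834 kN.

F ≈ 56.8 kN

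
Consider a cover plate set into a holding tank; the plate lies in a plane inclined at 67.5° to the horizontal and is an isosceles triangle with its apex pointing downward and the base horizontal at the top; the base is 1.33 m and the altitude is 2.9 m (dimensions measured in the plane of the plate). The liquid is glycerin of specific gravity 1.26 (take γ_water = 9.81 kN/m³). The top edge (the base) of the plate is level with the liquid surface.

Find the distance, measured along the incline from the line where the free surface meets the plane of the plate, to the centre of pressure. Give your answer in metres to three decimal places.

γ = 1.26 × 9.81 = 12.3606 kN/m³.
Let θ = 67.5° be the plate's angle to the horizontal; measure y along the incline from where the plane meets the free surface. Vertical depth h = y·sinθ with sinθ = 0.923880.
With the apex down, the centroid sits h/3 = 2.9/3 = 0.966667 m below the base (the top edge), so y_c = 0.966667 m and h_c = 0.966667 × 0.923880 = 0.893084 m.
A = ½ × 1.33 × 2.9 = 1.9285 m².
Resultant F = γ·h_c·A = 12.3606 × 0.893084 × 1.9285 = 21.2888 kN.
I_c = b·h³/36 = 1.33 × 2.9³/36 = 0.901038 m⁴.
Centre of pressure: y_p = y_c + I_c/(y_c·A) = 0.966667 + 0.901038/(0.966667 × 1.9285) = 0.966667 + 0.483333 = 1.45 m along the plane.

y_p = 1.450 m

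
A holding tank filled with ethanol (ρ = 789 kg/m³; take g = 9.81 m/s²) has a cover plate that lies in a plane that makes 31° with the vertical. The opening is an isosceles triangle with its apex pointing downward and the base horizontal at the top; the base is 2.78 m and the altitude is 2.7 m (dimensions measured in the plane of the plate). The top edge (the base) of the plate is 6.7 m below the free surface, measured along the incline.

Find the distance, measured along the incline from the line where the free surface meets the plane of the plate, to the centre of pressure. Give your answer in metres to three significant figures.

y_p = 7.65 m

γ = ρg = 789 × 9.81 / 1000 = 7.74009 kN/m³.
The plate makes 31° with the vertical, i.e. θ = 90° − 31° = 59° to the horizontal. Measuring y along the incline from the free-surface line, vertical depth h = y·sinθ with sinθ = 0.857167.
With the apex down, the centroid sits h/3 = 2.7/3 = 0.9 m below the base (the top edge), so y_c = 6.7 + 0.9 = 7.6 m and h_c = 7.6 × 0.857167 = 6.51447 m.
A = ½ × 2.78 × 2.7 = 3.753 m².
Resultant F = γ·h_c·A = 7.74009 × 6.51447 × 3.753 = 189.236 kN.
I_c = b·h³/36 = 2.78 × 2.7³/36 = 1.51997 m⁴.
Centre of pressure: y_p = y_c + I_c/(y_c·A) = 7.6 + 1.51997/(7.6 × 3.753) = 7.6 + 0.0532896 = 7.65329 m along the plane.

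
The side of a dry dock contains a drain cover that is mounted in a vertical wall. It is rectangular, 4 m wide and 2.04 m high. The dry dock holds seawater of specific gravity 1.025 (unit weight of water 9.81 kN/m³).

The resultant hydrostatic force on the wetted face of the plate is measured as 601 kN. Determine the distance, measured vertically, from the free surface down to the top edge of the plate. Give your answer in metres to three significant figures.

γ = 1.025 × 9.81 = 10.05525 kN/m³.
A = 4 × 2.04 = 8.16 m².
From F = γ·h_c·A, the centroid depth is h_c = 601/(10.05525 × 8.16) = 7.32473 m.
The centroid lies 2.04/2 = 1.02 m below the top edge, so the top edge sits at h_top = 7.32473 − 1.02 = 6.30473 m below the surface.

d_top ≈ 6.30 m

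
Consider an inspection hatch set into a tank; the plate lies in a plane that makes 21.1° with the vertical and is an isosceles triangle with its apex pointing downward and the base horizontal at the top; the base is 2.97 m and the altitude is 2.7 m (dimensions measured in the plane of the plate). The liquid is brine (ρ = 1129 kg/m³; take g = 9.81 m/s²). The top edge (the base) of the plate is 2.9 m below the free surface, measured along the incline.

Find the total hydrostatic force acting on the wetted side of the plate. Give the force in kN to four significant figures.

F ≈ 157.4 kN

γ = ρg = 1129 × 9.81 / 1000 = 11.07549 kN/m³.
The plate makes 21.1° with the vertical, i.e. θ = 90° − 21.1° = 68.9° to the horizontal. Measuring y along the incline from the free-surface line, vertical depth h = y·sinθ with sinθ = 0.932954.
With the apex down, the centroid sits h/3 = 2.7/3 = 0.9 m below the base (the top edge), so y_c = 2.9 + 0.9 = 3.8 m and h_c = 3.8 × 0.932954 = 3.54523 m.
A = ½ × 2.97 × 2.7 = 4.0095 m².
Resultant F = γ·h_c·A = 11.07549 × 3.54523 × 4.0095 = 157.434 kN.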